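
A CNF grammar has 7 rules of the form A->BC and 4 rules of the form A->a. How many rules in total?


CNF allows two rule forms:
  A -> BC (binary): 7 rules
  A -> a (terminal): 4 rules
Total = 7 + 4 = 11

11


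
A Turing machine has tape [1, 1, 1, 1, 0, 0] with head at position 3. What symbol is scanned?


Tape: [1, 1, 1, 1, 0, 0]
Positions: 0 1 2 3 4 5
Values:    1 1 1 1 0 0
Head at position 3
tape[3] = 1

1


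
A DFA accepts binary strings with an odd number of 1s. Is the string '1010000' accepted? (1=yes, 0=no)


DFA has 2 states: q_even (start, accept=no) and q_odd
Processing string '1010000' character by character:
  Position 0: read '1', 1-count=1 -> q_odd
  Position 1: read '0', 1-count=1 -> q_odd (no change)
  Position 2: read '1', 1-count=2 -> q_even
  Position 3: read '0', 1-count=2 -> q_even (no change)
  Position 4: read '0', 1-count=2 -> q_even (no change)
  Position 5: read '0', 1-count=2 -> q_even (no change)
  Position 6: read '0', 1-count=2 -> q_even (no change)
Final state: q_even, total 1s = 2 (even); the DFA requires an odd count -> reject

0


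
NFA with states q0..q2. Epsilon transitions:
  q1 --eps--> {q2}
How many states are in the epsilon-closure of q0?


Starting from q0
Initialize closure = {q0}
q0 has no outgoing epsilon transitions -> nothing to add
Final closure: {q0}
Size = 1

1


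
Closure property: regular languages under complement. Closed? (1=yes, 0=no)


Regular languages are closed under:
- Union (DFA product construction)
- Intersection (DFA product construction)
- Complement (swap accept/reject states)
- Concatenation (NFA construction)
- Kleene star (NFA construction)
complement is in this list
Therefore: closed

1


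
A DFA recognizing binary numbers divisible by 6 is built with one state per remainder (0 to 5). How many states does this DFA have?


Divisibility by 6 is tracked via the remainder mod 6: 0, 1, ..., 5
The construction assigns one state to each remainder
Number of remainders = 6

6


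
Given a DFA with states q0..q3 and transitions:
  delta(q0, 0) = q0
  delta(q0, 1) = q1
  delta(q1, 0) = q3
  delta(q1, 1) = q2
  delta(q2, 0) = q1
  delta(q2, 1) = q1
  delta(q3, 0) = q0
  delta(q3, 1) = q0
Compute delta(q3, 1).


Looking up transition function:
delta(q3, 1) in the table
Row: q3, Column: 1
Result: q0

q0


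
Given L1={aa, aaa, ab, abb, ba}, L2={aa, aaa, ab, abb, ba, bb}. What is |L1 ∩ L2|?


L1 = {aa, aaa, ab, abb, ba}
L2 = {aa, aaa, ab, abb, ba, bb}
Checking each string in L1 against L2:
  'aa': in L2? Yes
  'aaa': in L2? Yes
  'ab': in L2? Yes
  'abb': in L2? Yes
  'ba': in L2? Yes
Intersection = {aa, aaa, ab, abb, ba}
|L1 ∩ L2| = 5

5


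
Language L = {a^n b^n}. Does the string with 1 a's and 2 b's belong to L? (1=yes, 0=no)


Language requires equal numbers of a's and b's
PDA pushes for each 'a', pops for each 'b'
Number of a's = 1
Number of b's = 2
1 != 2 -> Reject

0


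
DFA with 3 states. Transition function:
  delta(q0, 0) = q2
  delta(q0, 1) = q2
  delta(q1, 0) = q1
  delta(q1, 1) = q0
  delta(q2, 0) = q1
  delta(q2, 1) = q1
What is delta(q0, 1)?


Looking up transition function:
delta(q0, 1) in the table
Row: q0, Column: 1
Result: q2

q2


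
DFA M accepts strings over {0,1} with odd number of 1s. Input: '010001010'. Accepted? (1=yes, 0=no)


DFA has 2 states: q_even (start, accept=no) and q_odd
Processing string '010001010' character by character:
  Position 0: read '0', 1-count=0 -> q_even (no change)
  Position 1: read '1', 1-count=1 -> q_odd
  Position 2: read '0', 1-count=1 -> q_odd (no change)
  Position 3: read '0', 1-count=1 -> q_odd (no change)
  Position 4: read '0', 1-count=1 -> q_odd (no change)
  Position 5: read '1', 1-count=2 -> q_even
  Position 6: read '0', 1-count=2 -> q_even (no change)
  Position 7: read '1', 1-count=3 -> q_odd
  Position 8: read '0', 1-count=3 -> q_odd (no change)
Final state: q_odd, total 1s = 3 (odd); the DFA requires an odd count -> accept

1


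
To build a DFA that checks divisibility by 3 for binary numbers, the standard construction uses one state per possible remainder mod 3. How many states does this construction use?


Divisibility by 3 is tracked via the remainder mod 3: 0, 1, ..., 2
The construction assigns one state to each remainder
Number of remainders = 3

3


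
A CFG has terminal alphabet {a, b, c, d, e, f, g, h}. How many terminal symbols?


Terminal symbols: a, b, c, d, e, f, g, h
Counting each: a (#1), b (#2), c (#3), d (#4), e (#5), f (#6), g (#7), h (#8)
Total = 8

8


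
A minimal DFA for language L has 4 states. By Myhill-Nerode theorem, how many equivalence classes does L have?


Myhill-Nerode theorem:
Number of equivalence classes = number of states in minimal DFA
Minimal DFA states = 4
Therefore equivalence classes = 4

4


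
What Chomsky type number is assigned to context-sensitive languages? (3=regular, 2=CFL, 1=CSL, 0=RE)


Chomsky hierarchy levels:
  Type 3: Regular (DFA/NFA/regex)
  Type 2: Context-free (PDA)
  Type 1: Context-sensitive
  Type 0: Recursively enumerable (TM)
'context-sensitive' corresponds to Type 1

1


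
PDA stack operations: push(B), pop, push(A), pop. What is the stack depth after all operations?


Tracing stack operations:
  push(B) -> stack = [B], depth=1
  pop -> removed B, stack = [], depth=0
  push(A) -> stack = [A], depth=1
  pop -> removed A, stack = [], depth=0
Final depth = 0

0


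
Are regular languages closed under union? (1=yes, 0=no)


Regular languages are closed under:
- Union (DFA product construction)
- Intersection (DFA product construction)
- Complement (swap accept/reject states)
- Concatenation (NFA construction)
- Kleene star (NFA construction)
union is in this list
Therefore: closed

1


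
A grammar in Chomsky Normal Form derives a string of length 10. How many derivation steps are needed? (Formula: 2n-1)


Chomsky Normal Form derivation:
String length n = 10
Each step either:
  - Splits a nonterminal into two (n-1 such steps)
  - Converts a nonterminal to terminal (n such steps)
Total = (n-1) + n = 2n - 1
= 2(10) - 1
= 20 - 1
= 19

19


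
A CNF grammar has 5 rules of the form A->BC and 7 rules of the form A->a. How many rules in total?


CNF allows two rule forms:
  A -> BC (binary): 5 rules
  A -> a (terminal): 7 rules
Total = 5 + 7 = 12

12


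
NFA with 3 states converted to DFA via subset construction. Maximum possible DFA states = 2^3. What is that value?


NFA has 3 states
Subset construction: each DFA state = subset of NFA states
Maximum subsets = 2^3
2^3 = 8

8


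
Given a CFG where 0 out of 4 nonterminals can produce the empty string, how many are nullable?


Nonterminals: {S, A, B, C}
A nonterminal is nullable if it can derive epsilon
Counting nullable nonterminals: 0
Total nullable = 0

0


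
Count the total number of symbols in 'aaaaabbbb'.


String: 'aaaaabbbb'
Counting characters:
  'a' appears 5 time(s)
  'b' appears 4 time(s)
Total length = 5 + 4 = 9

9


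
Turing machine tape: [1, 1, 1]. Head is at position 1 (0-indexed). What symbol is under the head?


Tape: [1, 1, 1]
Positions: 0 1 2
Values:    1 1 1
Head at position 1
tape[1] = 1

1


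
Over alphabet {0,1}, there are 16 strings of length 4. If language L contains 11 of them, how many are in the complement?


Alphabet: {0,1}
String length: 4
Total strings of length 4 = 2^4 = 16
Strings in L = 11
Complement = total - |L|
= 16 - 11
= 5

5


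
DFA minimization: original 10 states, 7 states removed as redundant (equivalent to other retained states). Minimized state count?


Original DFA: 10 states
Redundant states removed: 7
Minimized states = original - removed
= 10 - 7
= 3

3


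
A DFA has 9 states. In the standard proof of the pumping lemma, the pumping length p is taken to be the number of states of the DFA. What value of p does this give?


Pumping lemma for regular languages (standard proof):
Take p = |Q|, the number of DFA states.
Any string of length >= |Q| passes through |Q|+1 states while reading its first |Q| symbols,
so by pigeonhole some state repeats, giving the loop that can be pumped.
Here |Q| = 9
Therefore the proof uses p = 9

9


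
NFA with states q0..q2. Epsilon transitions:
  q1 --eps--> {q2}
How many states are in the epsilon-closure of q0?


Starting from q0
Initialize closure = {q0}
q0 has no outgoing epsilon transitions -> nothing to add
Final closure: {q0}
Size = 1

1


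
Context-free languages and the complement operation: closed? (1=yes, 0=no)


CFL closure properties:
  Closed under: union, concatenation, Kleene star
  NOT closed under: intersection, complement
Operation 'complement' is in not-closed list -> No (not closed)

0


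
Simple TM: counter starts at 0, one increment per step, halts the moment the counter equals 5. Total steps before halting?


Counter starts at 0. Counting sequence:
  Step 1: counter = 1
  Step 2: counter = 2
  Step 3: counter = 3
  Step 4: counter = 4
  Step 5: counter = 5
Counter reached 5 -> halt
Total steps = 5

5


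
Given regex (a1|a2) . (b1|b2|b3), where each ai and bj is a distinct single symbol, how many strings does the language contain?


First group: 2 alternatives
Second group: 3 alternatives
Concatenation: each choice from group 1 pairs with each from group 2
Total = 2 x 3 = 6

6


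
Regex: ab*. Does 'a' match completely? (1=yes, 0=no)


Pattern: ab*
String: 'a'
Pattern requires: exactly one 'a' followed by zero or more 'b's
First char is 'a' -> OK
Rest '': all b's? Yes
Result: 1

1


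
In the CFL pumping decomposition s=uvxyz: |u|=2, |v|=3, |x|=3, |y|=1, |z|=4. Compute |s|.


|s| = |u| + |v| + |x| + |y| + |z|
= 2 + 3 + 3 + 1 + 4
= 5 + 3 + 5
= 8 + 5
= 13

13


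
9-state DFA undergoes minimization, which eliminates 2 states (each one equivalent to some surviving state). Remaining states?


Original DFA: 9 states
Redundant states removed: 2
Minimized states = original - removed
= 9 - 2
= 7

7


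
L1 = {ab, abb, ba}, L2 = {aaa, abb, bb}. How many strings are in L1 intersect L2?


L1 = {ab, abb, ba}
L2 = {aaa, abb, bb}
Checking each string in L1 against L2:
  'ab': in L2? No
  'abb': in L2? Yes
  'ba': in L2? No
Intersection = {abb}
|L1 ∩ L2| = 1

1


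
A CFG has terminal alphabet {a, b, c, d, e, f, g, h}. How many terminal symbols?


Terminal symbols: a, b, c, d, e, f, g, h
Counting each: a (#1), b (#2), c (#3), d (#4), e (#5), f (#6), g (#7), h (#8)
Total = 8

8


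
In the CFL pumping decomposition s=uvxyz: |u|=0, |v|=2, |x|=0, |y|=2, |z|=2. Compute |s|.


|s| = |u| + |v| + |x| + |y| + |z|
= 0 + 2 + 0 + 2 + 2
= 2 + 0 + 4
= 2 + 4
= 6

6


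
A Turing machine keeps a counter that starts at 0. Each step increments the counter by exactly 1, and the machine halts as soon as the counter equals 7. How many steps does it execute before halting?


Counter starts at 0. Counting sequence:
  Step 1: counter = 1
  Step 2: counter = 2
  Step 3: counter = 3
  Step 4: counter = 4
  Step 5: counter = 5
  Step 6: counter = 6
  Step 7: counter = 7
Counter reached 7 -> halt
Total steps = 7

7


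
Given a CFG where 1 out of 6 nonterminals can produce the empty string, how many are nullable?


Nonterminals: {S, A, B, C, D, E}
A nonterminal is nullable if it can derive epsilon
Counting nullable nonterminals: 1
Total nullable = 1

1


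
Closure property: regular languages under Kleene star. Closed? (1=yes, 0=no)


Regular languages are closed under:
- Union (DFA product construction)
- Intersection (DFA product construction)
- Complement (swap accept/reject states)
- Concatenation (NFA construction)
- Kleene star (NFA construction)
Kleene star is in this list
Therefore: closed

1


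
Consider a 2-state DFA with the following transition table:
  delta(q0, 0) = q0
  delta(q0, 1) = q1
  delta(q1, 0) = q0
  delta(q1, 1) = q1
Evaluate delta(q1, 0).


Looking up transition function:
delta(q1, 0) in the table
Row: q1, Column: 0
Result: q0

q0


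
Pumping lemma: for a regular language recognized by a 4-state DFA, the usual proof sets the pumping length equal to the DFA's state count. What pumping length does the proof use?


Pumping lemma for regular languages (standard proof):
Take p = |Q|, the number of DFA states.
Any string of length >= |Q| passes through |Q|+1 states while reading its first |Q| symbols,
so by pigeonhole some state repeats, giving the loop that can be pumped.
Here |Q| = 4
Therefore the proof uses p = 4

4


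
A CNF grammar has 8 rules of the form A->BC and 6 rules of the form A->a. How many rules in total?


CNF allows two rule forms:
  A -> BC (binary): 8 rules
  A -> a (terminal): 6 rules
Total = 8 + 6 = 14

14


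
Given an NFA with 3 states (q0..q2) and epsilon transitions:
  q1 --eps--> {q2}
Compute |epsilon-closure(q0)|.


Starting from q0
Initialize closure = {q0}
q0 has no outgoing epsilon transitions -> nothing to add
Final closure: {q0}
Size = 1

1


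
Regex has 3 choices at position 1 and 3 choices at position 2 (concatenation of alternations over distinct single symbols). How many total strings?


First group: 3 alternatives
Second group: 3 alternatives
Concatenation: each choice from group 1 pairs with each from group 2
Total = 3 x 3 = 9

9


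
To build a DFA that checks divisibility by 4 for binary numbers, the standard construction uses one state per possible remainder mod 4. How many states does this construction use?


Divisibility by 4 is tracked via the remainder mod 4: 0, 1, ..., 3
The construction assigns one state to each remainder
Number of remainders = 4

4


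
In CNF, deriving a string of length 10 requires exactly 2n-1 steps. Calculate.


Chomsky Normal Form derivation:
String length n = 10
Each step either:
  - Splits a nonterminal into two (n-1 such steps)
  - Converts a nonterminal to terminal (n such steps)
Total = (n-1) + n = 2n - 1
= 2(10) - 1
= 20 - 1
= 19

19


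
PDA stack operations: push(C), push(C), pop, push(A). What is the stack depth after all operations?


Tracing stack operations:
  push(C) -> stack = [C], depth=1
  push(C) -> stack = [C,C], depth=2
  pop -> removed C, stack = [C], depth=1
  push(A) -> stack = [C,A], depth=2
Final depth = 2

2


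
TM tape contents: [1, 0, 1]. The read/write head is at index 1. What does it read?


Tape: [1, 0, 1]
Positions: 0 1 2
Values:    1 0 1
Head at position 1
tape[1] = 0

0


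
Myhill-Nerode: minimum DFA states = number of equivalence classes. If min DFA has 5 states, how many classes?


Myhill-Nerode theorem:
Number of equivalence classes = number of states in minimal DFA
Minimal DFA states = 5
Therefore equivalence classes = 5

5


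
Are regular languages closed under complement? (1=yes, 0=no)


Regular languages are closed under all standard operations:
- Union: Yes (product construction)
- Intersection: Yes (product construction)
- Complement: Yes (swap accept/reject)
- Concatenation: Yes (NFA construction)
Operation: complement -> Closed

1


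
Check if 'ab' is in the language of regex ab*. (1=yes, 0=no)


Pattern: ab*
String: 'ab'
Pattern requires: exactly one 'a' followed by zero or more 'b's
First char is 'a' -> OK
Rest 'b': all b's? Yes
Result: 1

1


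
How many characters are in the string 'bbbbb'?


String: 'bbbbb'
Counting characters:
  'b' appears 5 time(s)
Total length = 0 + 5 = 5

5


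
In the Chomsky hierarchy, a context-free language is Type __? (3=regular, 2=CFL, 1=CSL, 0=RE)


Chomsky hierarchy levels:
  Type 3: Regular (DFA/NFA/regex)
  Type 2: Context-free (PDA)
  Type 1: Context-sensitive
  Type 0: Recursively enumerable (TM)
'context-free' corresponds to Type 2

2


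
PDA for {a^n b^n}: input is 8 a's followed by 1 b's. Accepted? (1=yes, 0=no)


Language requires equal numbers of a's and b's
PDA pushes for each 'a', pops for each 'b'
Number of a's = 8
Number of b's = 1
8 != 1 -> Reject

0


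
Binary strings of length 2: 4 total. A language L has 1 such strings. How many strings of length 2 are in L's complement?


Alphabet: {0,1}
String length: 2
Total strings of length 2 = 2^2 = 4
Strings in L = 1
Complement = total - |L|
= 4 - 1
= 3

3


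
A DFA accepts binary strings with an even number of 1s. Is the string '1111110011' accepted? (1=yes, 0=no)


DFA has 2 states: q_even (start, accept=yes) and q_odd
Processing string '1111110011' character by character:
  Position 0: read '1', 1-count=1 -> q_odd
  Position 1: read '1', 1-count=2 -> q_even
  Position 2: read '1', 1-count=3 -> q_odd
  Position 3: read '1', 1-count=4 -> q_even
  Position 4: read '1', 1-count=5 -> q_odd
  Position 5: read '1', 1-count=6 -> q_even
  Position 6: read '0', 1-count=6 -> q_even (no change)
  Position 7: read '0', 1-count=6 -> q_even (no change)
  Position 8: read '1', 1-count=7 -> q_odd
  Position 9: read '1', 1-count=8 -> q_even
Final state: q_even, total 1s = 8 (even); the DFA requires an even count -> accept

1


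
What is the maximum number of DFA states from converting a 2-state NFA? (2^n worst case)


NFA has 2 states
Subset construction: each DFA state = subset of NFA states
Maximum subsets = 2^2
2^2 = 4

4


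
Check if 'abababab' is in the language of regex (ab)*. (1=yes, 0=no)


Pattern: (ab)*
String: 'abababab'
Pattern requires: zero or more repetitions of 'ab'
Pairs: ['ab', 'ab', 'ab', 'ab']
All pairs are 'ab'? Yes
Result: 1

1


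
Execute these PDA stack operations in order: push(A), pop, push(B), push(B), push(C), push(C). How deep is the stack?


Tracing stack operations:
  push(A) -> stack = [A], depth=1
  pop -> removed A, stack = [], depth=0
  push(B) -> stack = [B], depth=1
  push(B) -> stack = [B,B], depth=2
  push(C) -> stack = [B,B,C], depth=3
  push(C) -> stack = [B,B,C,C], depth=4
Final depth = 4

4


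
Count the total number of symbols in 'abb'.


String: 'abb'
Counting characters:
  'a' appears 1 time(s)
  'b' appears 2 time(s)
Total length = 1 + 2 = 3

3


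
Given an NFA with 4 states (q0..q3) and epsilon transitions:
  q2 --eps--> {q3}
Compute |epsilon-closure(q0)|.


Starting from q0
Initialize closure = {q0}
q0 has no outgoing epsilon transitions -> nothing to add
Final closure: {q0}
Size = 1

1


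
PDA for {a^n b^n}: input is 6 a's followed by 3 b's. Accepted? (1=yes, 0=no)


Language requires equal numbers of a's and b's
PDA pushes for each 'a', pops for each 'b'
Number of a's = 6
Number of b's = 3
6 != 3 -> Reject

0


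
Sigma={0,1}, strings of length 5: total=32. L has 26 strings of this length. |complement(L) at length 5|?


Alphabet: {0,1}
String length: 5
Total strings of length 5 = 2^5 = 32
Strings in L = 26
Complement = total - |L|
= 32 - 26
= 6

6


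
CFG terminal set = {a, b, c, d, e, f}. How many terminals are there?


Terminal symbols: a, b, c, d, e, f
Counting each: a (#1), b (#2), c (#3), d (#4), e (#5), f (#6)
Total = 6

6


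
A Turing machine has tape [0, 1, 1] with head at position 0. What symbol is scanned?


Tape: [0, 1, 1]
Positions: 0 1 2
Values:    0 1 1
Head at position 0
tape[0] = 0

0


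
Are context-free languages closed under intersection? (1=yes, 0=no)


CFL closure properties:
  Closed under: union, concatenation, Kleene star
  NOT closed under: intersection, complement
Operation 'intersection' is in not-closed list -> No (not closed)

0


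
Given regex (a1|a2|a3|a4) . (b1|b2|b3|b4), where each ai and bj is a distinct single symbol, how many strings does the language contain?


First group: 4 alternatives
Second group: 4 alternatives
Concatenation: each choice from group 1 pairs with each from group 2
Total = 4 x 4 = 16

16


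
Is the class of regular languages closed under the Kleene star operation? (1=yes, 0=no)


Regular languages are closed under:
- Union (DFA product construction)
- Intersection (DFA product construction)
- Complement (swap accept/reject states)
- Concatenation (NFA construction)
- Kleene star (NFA construction)
Kleene star is in this list
Therefore: closed

1


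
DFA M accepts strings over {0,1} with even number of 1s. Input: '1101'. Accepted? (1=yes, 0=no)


DFA has 2 states: q_even (start, accept=yes) and q_odd
Processing string '1101' character by character:
  Position 0: read '1', 1-count=1 -> q_odd
  Position 1: read '1', 1-count=2 -> q_even
  Position 2: read '0', 1-count=2 -> q_even (no change)
  Position 3: read '1', 1-count=3 -> q_odd
Final state: q_odd, total 1s = 3 (odd); the DFA requires an even count -> reject

0


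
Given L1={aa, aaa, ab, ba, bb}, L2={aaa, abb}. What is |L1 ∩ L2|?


L1 = {aa, aaa, ab, ba, bb}
L2 = {aaa, abb}
Checking each string in L1 against L2:
  'aa': in L2? No
  'aaa': in L2? Yes
  'ab': in L2? No
  'ba': in L2? No
  'bb': in L2? No
Intersection = {aaa}
|L1 ∩ L2| = 1

1


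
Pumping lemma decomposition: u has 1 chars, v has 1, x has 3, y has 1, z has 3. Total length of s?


|s| = |u| + |v| + |x| + |y| + |z|
= 1 + 1 + 3 + 1 + 3
= 2 + 3 + 4
= 5 + 4
= 9

9


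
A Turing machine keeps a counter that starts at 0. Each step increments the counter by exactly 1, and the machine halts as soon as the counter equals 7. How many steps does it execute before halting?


Counter starts at 0. Counting sequence:
  Step 1: counter = 1
  Step 2: counter = 2
  Step 3: counter = 3
  Step 4: counter = 4
  Step 5: counter = 5
  Step 6: counter = 6
  Step 7: counter = 7
Counter reached 7 -> halt
Total steps = 7

7


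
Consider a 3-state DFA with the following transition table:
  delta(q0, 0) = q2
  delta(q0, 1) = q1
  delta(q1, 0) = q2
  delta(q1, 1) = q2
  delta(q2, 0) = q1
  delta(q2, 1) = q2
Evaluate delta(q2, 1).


Looking up transition function:
delta(q2, 1) in the table
Row: q2, Column: 1
Result: q2

q2


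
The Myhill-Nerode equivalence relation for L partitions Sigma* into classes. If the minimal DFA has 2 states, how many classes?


Myhill-Nerode theorem:
Number of equivalence classes = number of states in minimal DFA
Minimal DFA states = 2
Therefore equivalence classes = 2

2


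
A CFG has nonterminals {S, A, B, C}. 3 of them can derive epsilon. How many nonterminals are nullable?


Nonterminals: {S, A, B, C}
A nonterminal is nullable if it can derive epsilon
Counting nullable nonterminals: 3
Total nullable = 3

3


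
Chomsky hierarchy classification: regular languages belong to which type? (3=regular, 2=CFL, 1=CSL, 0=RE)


Chomsky hierarchy levels:
  Type 3: Regular (DFA/NFA/regex)
  Type 2: Context-free (PDA)
  Type 1: Context-sensitive
  Type 0: Recursively enumerable (TM)
'regular' corresponds to Type 3

3


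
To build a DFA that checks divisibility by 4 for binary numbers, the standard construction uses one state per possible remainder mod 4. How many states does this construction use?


Divisibility by 4 is tracked via the remainder mod 4: 0, 1, ..., 3
The construction assigns one state to each remainder
Number of remainders = 4

4


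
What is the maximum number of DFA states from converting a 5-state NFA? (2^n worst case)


NFA has 5 states
Subset construction: each DFA state = subset of NFA states
Maximum subsets = 2^5
2^5 = 32

32


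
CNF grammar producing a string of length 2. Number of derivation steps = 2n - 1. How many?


Chomsky Normal Form derivation:
String length n = 2
Each step either:
  - Splits a nonterminal into two (n-1 such steps)
  - Converts a nonterminal to terminal (n such steps)
Total = (n-1) + n = 2n - 1
= 2(2) - 1
= 4 - 1
= 3

3


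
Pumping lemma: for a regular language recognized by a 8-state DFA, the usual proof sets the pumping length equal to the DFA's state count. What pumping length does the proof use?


Pumping lemma for regular languages (standard proof):
Take p = |Q|, the number of DFA states.
Any string of length >= |Q| passes through |Q|+1 states while reading its first |Q| symbols,
so by pigeonhole some state repeats, giving the loop that can be pumped.
Here |Q| = 8
Therefore the proof uses p = 8

8


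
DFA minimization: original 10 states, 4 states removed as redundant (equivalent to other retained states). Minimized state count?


Original DFA: 10 states
Redundant states removed: 4
Minimized states = original - removed
= 10 - 4
= 6

6


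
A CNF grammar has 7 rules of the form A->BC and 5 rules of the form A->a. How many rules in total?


CNF allows two rule forms:
  A -> BC (binary): 7 rules
  A -> a (terminal): 5 rules
Total = 7 + 5 = 12

12


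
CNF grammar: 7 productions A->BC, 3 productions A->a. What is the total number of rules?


CNF allows two rule forms:
  A -> BC (binary): 7 rules
  A -> a (terminal): 3 rules
Total = 7 + 3 = 10

10


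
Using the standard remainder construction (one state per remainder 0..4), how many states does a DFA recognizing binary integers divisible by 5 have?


Divisibility by 5 is tracked via the remainder mod 5: 0, 1, ..., 4
The construction assigns one state to each remainder
Number of remainders = 5

5


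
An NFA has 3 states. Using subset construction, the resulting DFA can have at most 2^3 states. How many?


NFA has 3 states
Subset construction: each DFA state = subset of NFA states
Maximum subsets = 2^3
2^3 = 8

8


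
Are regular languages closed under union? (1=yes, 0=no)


Regular languages are closed under:
- Union (DFA product construction)
- Intersection (DFA product construction)
- Complement (swap accept/reject states)
- Concatenation (NFA construction)
- Kleene star (NFA construction)
union is in this list
Therefore: closed

1


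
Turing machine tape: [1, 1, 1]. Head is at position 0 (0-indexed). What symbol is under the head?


Tape: [1, 1, 1]
Positions: 0 1 2
Values:    1 1 1
Head at position 0
tape[0] = 1

1


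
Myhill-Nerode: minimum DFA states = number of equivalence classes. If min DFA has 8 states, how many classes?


Myhill-Nerode theorem:
Number of equivalence classes = number of states in minimal DFA
Minimal DFA states = 8
Therefore equivalence classes = 8

8


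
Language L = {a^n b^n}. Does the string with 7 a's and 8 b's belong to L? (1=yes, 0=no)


Language requires equal numbers of a's and b's
PDA pushes for each 'a', pops for each 'b'
Number of a's = 7
Number of b's = 8
7 != 8 -> Reject

0


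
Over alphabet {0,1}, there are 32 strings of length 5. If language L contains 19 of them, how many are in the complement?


Alphabet: {0,1}
String length: 5
Total strings of length 5 = 2^5 = 32
Strings in L = 19
Complement = total - |L|
= 32 - 19
= 13

13


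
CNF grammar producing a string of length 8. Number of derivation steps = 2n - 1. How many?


Chomsky Normal Form derivation:
String length n = 8
Each step either:
  - Splits a nonterminal into two (n-1 such steps)
  - Converts a nonterminal to terminal (n such steps)
Total = (n-1) + n = 2n - 1
= 2(8) - 1
= 16 - 1
= 15

15


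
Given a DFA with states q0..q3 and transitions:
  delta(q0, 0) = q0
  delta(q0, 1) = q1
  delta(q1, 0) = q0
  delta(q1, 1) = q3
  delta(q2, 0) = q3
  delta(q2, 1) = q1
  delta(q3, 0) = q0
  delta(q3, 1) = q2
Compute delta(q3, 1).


Looking up transition function:
delta(q3, 1) in the table
Row: q3, Column: 1
Result: q2

q2


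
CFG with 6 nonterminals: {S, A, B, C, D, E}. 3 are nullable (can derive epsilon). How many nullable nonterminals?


Nonterminals: {S, A, B, C, D, E}
A nonterminal is nullable if it can derive epsilon
Counting nullable nonterminals: 3
Total nullable = 3

3


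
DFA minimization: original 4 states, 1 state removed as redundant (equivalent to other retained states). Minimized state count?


Original DFA: 4 states
Redundant states removed: 1
Minimized states = original - removed
= 4 - 1
= 3

3


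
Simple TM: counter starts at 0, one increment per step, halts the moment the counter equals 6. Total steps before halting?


Counter starts at 0. Counting sequence:
  Step 1: counter = 1
  Step 2: counter = 2
  Step 3: counter = 3
  Step 4: counter = 4
  Step 5: counter = 5
  Step 6: counter = 6
Counter reached 6 -> halt
Total steps = 6

6


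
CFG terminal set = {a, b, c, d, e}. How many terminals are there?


Terminal symbols: a, b, c, d, e
Counting each: a (#1), b (#2), c (#3), d (#4), e (#5)
Total = 5

5


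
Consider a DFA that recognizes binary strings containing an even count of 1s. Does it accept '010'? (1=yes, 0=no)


DFA has 2 states: q_even (start, accept=yes) and q_odd
Processing string '010' character by character:
  Position 0: read '0', 1-count=0 -> q_even (no change)
  Position 1: read '1', 1-count=1 -> q_odd
  Position 2: read '0', 1-count=1 -> q_odd (no change)
Final state: q_odd, total 1s = 1 (odd); the DFA requires an even count -> reject

0


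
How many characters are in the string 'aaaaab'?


String: 'aaaaab'
Counting characters:
  'a' appears 5 time(s)
  'b' appears 1 time(s)
Total length = 5 + 1 = 6

6


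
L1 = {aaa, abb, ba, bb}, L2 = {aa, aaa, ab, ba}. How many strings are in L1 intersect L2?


L1 = {aaa, abb, ba, bb}
L2 = {aa, aaa, ab, ba}
Checking each string in L1 against L2:
  'aaa': in L2? Yes
  'abb': in L2? No
  'ba': in L2? Yes
  'bb': in L2? No
Intersection = {aaa, ba}
|L1 ∩ L2| = 2

2


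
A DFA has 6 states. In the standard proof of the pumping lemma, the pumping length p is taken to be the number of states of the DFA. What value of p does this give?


Pumping lemma for regular languages (standard proof):
Take p = |Q|, the number of DFA states.
Any string of length >= |Q| passes through |Q|+1 states while reading its first |Q| symbols,
so by pigeonhole some state repeats, giving the loop that can be pumped.
Here |Q| = 6
Therefore the proof uses p = 6

6


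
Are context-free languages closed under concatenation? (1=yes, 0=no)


CFL closure properties:
  Closed under: union, concatenation, Kleene star
  NOT closed under: intersection, complement
Operation 'concatenation' is in closed list -> Yes (closed)

1


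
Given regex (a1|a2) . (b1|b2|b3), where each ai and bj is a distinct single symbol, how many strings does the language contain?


First group: 2 alternatives
Second group: 3 alternatives
Concatenation: each choice from group 1 pairs with each from group 2
Total = 2 x 3 = 6

6


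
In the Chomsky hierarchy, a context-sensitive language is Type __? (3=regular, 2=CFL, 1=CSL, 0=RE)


Chomsky hierarchy levels:
  Type 3: Regular (DFA/NFA/regex)
  Type 2: Context-free (PDA)
  Type 1: Context-sensitive
  Type 0: Recursively enumerable (TM)
'context-sensitive' corresponds to Type 1

1


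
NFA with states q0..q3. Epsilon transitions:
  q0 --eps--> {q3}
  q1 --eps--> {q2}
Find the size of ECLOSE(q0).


Starting from q0
Initialize closure = {q0}
Follow epsilon from q0 -> add q3
Final closure: {q0, q3}
Size = 2

2


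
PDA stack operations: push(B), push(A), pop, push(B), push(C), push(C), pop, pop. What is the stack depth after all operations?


Tracing stack operations:
  push(B) -> stack = [B], depth=1
  push(A) -> stack = [B,A], depth=2
  pop -> removed A, stack = [B], depth=1
  push(B) -> stack = [B,B], depth=2
  push(C) -> stack = [B,B,C], depth=3
  push(C) -> stack = [B,B,C,C], depth=4
  pop -> removed C, stack = [B,B,C], depth=3
  pop -> removed C, stack = [B,B], depth=2
Final depth = 2

2


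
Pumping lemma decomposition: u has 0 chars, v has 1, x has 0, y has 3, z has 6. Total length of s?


|s| = |u| + |v| + |x| + |y| + |z|
= 0 + 1 + 0 + 3 + 6
= 1 + 0 + 9
= 1 + 9
= 10

10


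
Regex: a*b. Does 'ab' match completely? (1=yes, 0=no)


Pattern: a*b
String: 'ab'
Pattern requires: zero or more 'a's followed by exactly one 'b'
Found 1 leading 'a's
Remaining: 'b'
Remaining is exactly 'b' -> match
Result: 1

1


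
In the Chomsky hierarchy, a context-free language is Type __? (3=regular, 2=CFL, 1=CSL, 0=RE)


Chomsky hierarchy levels:
  Type 3: Regular (DFA/NFA/regex)
  Type 2: Context-free (PDA)
  Type 1: Context-sensitive
  Type 0: Recursively enumerable (TM)
'context-free' corresponds to Type 2

2


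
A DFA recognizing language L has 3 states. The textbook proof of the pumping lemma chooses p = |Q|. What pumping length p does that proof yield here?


Pumping lemma for regular languages (standard proof):
Take p = |Q|, the number of DFA states.
Any string of length >= |Q| passes through |Q|+1 states while reading its first |Q| symbols,
so by pigeonhole some state repeats, giving the loop that can be pumped.
Here |Q| = 3
Therefore the proof uses p = 3

3


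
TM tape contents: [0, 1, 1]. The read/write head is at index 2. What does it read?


Tape: [0, 1, 1]
Positions: 0 1 2
Values:    0 1 1
Head at position 2
tape[2] = 1

1


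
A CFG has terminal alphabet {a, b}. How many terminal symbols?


Terminal symbols: a, b
Counting each: a (#1), b (#2)
Total = 2

2


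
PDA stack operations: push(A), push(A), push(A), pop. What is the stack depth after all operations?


Tracing stack operations:
  push(A) -> stack = [A], depth=1
  push(A) -> stack = [A,A], depth=2
  push(A) -> stack = [A,A,A], depth=3
  pop -> removed A, stack = [A,A], depth=2
Final depth = 2

2


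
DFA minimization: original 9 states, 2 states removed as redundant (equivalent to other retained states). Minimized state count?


Original DFA: 9 states
Redundant states removed: 2
Minimized states = original - removed
= 9 - 2
= 7

7


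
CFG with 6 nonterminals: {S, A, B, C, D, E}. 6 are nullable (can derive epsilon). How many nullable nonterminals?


Nonterminals: {S, A, B, C, D, E}
A nonterminal is nullable if it can derive epsilon
Counting nullable nonterminals: 6
Total nullable = 6

6


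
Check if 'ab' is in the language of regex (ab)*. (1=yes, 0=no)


Pattern: (ab)*
String: 'ab'
Pattern requires: zero or more repetitions of 'ab'
Pairs: ['ab']
All pairs are 'ab'? Yes
Result: 1

1


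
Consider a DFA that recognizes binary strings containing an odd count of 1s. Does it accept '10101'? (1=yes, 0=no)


DFA has 2 states: q_even (start, accept=no) and q_odd
Processing string '10101' character by character:
  Position 0: read '1', 1-count=1 -> q_odd
  Position 1: read '0', 1-count=1 -> q_odd (no change)
  Position 2: read '1', 1-count=2 -> q_even
  Position 3: read '0', 1-count=2 -> q_even (no change)
  Position 4: read '1', 1-count=3 -> q_odd
Final state: q_odd, total 1s = 3 (odd); the DFA requires an odd count -> accept

1


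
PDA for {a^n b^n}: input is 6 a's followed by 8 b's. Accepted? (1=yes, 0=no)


Language requires equal numbers of a's and b's
PDA pushes for each 'a', pops for each 'b'
Number of a's = 6
Number of b's = 8
6 != 8 -> Reject

0


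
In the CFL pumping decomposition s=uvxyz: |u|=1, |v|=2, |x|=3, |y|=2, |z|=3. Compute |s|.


|s| = |u| + |v| + |x| + |y| + |z|
= 1 + 2 + 3 + 2 + 3
= 3 + 3 + 5
= 6 + 5
= 11

11


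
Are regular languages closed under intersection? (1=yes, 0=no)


Regular languages are closed under:
- Union (DFA product construction)
- Intersection (DFA product construction)
- Complement (swap accept/reject states)
- Concatenation (NFA construction)
- Kleene star (NFA construction)
intersection is in this list
Therefore: closed

1


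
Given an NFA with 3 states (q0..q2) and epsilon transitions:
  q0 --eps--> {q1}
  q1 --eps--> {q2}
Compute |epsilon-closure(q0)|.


Starting from q0
Initialize closure = {q0}
Follow epsilon from q0 -> add q1
Follow epsilon from q1 -> add q2
Final closure: {q0, q1, q2}
Size = 3

3


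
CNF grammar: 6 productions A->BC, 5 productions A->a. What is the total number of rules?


CNF allows two rule forms:
  A -> BC (binary): 6 rules
  A -> a (terminal): 5 rules
Total = 6 + 5 = 11

11


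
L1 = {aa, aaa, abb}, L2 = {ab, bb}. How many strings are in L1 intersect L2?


L1 = {aa, aaa, abb}
L2 = {ab, bb}
Checking each string in L1 against L2:
  'aa': in L2? No
  'aaa': in L2? No
  'abb': in L2? No
Intersection = {}
|L1 ∩ L2| = 0

0


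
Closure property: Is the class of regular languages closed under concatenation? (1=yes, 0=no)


Regular languages are closed under all standard operations:
- Union: Yes (product construction)
- Intersection: Yes (product construction)
- Complement: Yes (swap accept/reject)
- Concatenation: Yes (NFA construction)
Operation: concatenation -> Closed

1


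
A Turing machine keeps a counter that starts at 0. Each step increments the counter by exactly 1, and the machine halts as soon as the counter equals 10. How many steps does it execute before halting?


Counter starts at 0. Counting sequence:
  Step 1: counter = 1
  Step 2: counter = 2
  Step 3: counter = 3
  Step 4: counter = 4
  Step 5: counter = 5
  Step 6: counter = 6
  ...
  Step 10: counter = 10
Counter reached 10 -> halt
Total steps = 10

10


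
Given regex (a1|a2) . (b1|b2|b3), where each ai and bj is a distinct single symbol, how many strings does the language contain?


First group: 2 alternatives
Second group: 3 alternatives
Concatenation: each choice from group 1 pairs with each from group 2
Total = 2 x 3 = 6

6


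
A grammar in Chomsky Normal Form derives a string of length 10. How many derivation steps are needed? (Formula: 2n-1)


Chomsky Normal Form derivation:
String length n = 10
Each step either:
  - Splits a nonterminal into two (n-1 such steps)
  - Converts a nonterminal to terminal (n such steps)
Total = (n-1) + n = 2n - 1
= 2(10) - 1
= 20 - 1
= 19

19


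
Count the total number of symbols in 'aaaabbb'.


String: 'aaaabbb'
Counting characters:
  'a' appears 4 time(s)
  'b' appears 3 time(s)
Total length = 4 + 3 = 7

7


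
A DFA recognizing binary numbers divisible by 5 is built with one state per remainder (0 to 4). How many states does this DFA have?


Divisibility by 5 is tracked via the remainder mod 5: 0, 1, ..., 4
The construction assigns one state to each remainder
Number of remainders = 5

5


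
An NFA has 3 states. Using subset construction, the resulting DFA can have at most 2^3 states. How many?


NFA has 3 states
Subset construction: each DFA state = subset of NFA states
Maximum subsets = 2^3
2^3 = 8

8


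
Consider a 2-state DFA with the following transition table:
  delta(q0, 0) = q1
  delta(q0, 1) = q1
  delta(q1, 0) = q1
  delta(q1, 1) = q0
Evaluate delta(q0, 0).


Looking up transition function:
delta(q0, 0) in the table
Row: q0, Column: 0
Result: q1

q1


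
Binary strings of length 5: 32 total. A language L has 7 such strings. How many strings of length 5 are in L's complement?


Alphabet: {0,1}
String length: 5
Total strings of length 5 = 2^5 = 32
Strings in L = 7
Complement = total - |L|
= 32 - 7
= 25

25


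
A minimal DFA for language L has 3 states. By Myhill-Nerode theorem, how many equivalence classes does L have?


Myhill-Nerode theorem:
Number of equivalence classes = number of states in minimal DFA
Minimal DFA states = 3
Therefore equivalence classes = 3

3


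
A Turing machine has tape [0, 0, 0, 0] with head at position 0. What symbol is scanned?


Tape: [0, 0, 0, 0]
Positions: 0 1 2 3
Values:    0 0 0 0
Head at position 0
tape[0] = 0

0


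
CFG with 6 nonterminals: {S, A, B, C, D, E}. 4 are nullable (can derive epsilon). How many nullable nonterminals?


Nonterminals: {S, A, B, C, D, E}
A nonterminal is nullable if it can derive epsilon
Counting nullable nonterminals: 4
Total nullable = 4

4


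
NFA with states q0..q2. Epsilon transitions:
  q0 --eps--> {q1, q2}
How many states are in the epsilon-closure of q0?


Starting from q0
Initialize closure = {q0}
Follow epsilon from q0 -> add q1
Follow epsilon from q0 -> add q2
Final closure: {q0, q1, q2}
Size = 3

3


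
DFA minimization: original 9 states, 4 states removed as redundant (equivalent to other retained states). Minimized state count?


Original DFA: 9 states
Redundant states removed: 4
Minimized states = original - removed
= 9 - 4
= 5

5


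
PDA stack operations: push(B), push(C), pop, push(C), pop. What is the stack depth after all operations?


Tracing stack operations:
  push(B) -> stack = [B], depth=1
  push(C) -> stack = [B,C], depth=2
  pop -> removed C, stack = [B], depth=1
  push(C) -> stack = [B,C], depth=2
  pop -> removed C, stack = [B], depth=1
Final depth = 1

1
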